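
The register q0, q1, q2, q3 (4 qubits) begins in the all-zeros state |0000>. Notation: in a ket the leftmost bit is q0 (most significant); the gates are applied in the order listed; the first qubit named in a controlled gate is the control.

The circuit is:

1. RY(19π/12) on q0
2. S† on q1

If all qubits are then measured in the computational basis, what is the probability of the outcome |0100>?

Outcome |0100> occurs with probability 0.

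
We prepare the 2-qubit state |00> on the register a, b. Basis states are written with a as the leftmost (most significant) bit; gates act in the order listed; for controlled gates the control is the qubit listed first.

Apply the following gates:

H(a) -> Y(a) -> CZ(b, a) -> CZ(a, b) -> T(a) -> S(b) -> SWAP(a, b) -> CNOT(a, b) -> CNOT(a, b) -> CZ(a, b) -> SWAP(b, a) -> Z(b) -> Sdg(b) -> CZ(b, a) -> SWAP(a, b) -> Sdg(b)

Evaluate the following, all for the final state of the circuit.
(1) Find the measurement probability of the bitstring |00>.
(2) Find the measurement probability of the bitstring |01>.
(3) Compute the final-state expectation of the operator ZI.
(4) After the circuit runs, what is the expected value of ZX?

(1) Outcome |00> occurs with probability 1/2.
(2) The probability of measuring |01> is 1/2.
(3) In the final state, ZI has expectation 1.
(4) The observable ZX averages to -sqrt(2)/2.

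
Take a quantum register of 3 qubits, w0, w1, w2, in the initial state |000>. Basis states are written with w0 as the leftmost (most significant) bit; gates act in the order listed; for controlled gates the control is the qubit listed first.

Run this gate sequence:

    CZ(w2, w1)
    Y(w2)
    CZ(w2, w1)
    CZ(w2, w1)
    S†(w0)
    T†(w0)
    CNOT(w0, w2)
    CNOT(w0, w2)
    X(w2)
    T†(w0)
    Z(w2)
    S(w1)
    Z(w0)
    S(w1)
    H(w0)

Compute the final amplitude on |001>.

|001> carries amplitude 0 in the final state. Key observation: the block from step 3 through step 4 cancels to the identity and can be dropped.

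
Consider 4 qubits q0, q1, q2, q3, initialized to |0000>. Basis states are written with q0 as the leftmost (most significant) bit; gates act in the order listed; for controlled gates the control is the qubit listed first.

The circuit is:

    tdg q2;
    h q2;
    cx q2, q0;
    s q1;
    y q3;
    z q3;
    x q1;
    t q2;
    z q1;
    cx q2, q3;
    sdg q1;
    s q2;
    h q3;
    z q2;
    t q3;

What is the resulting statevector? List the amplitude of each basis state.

The resulting statevector has amplitude 1/2 on |0100>, -exp(I*pi/4)/2 on |0101>, -exp(3*I*pi/4)/2 on |1110>, 1/2 on |1111>, and 0 on every other basis state.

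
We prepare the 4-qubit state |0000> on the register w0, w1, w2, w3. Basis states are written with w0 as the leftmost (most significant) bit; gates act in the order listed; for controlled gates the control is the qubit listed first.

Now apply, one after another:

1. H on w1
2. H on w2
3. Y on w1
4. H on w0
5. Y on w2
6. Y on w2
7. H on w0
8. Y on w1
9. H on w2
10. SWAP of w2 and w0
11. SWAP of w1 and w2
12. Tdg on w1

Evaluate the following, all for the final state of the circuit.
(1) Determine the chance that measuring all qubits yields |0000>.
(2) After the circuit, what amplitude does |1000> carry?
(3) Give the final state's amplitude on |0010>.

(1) A full measurement returns |0000> with probability 1/2. Key observation: gates 2-9 undo each other exactly, leaving only the rest of the circuit to track.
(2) The amplitude on |1000> is 0.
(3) The amplitude on |0010> is sqrt(2)/2.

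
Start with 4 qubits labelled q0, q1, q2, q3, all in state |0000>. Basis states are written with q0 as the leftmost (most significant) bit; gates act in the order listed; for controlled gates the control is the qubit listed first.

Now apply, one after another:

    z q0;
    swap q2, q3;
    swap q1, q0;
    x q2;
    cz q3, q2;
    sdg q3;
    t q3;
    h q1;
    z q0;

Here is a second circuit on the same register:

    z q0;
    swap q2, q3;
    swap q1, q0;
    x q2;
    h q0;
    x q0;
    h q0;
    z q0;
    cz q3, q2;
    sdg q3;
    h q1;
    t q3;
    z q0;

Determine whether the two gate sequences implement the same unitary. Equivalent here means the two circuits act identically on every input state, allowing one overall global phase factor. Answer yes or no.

Yes — the two circuits implement the same unitary up to a global phase.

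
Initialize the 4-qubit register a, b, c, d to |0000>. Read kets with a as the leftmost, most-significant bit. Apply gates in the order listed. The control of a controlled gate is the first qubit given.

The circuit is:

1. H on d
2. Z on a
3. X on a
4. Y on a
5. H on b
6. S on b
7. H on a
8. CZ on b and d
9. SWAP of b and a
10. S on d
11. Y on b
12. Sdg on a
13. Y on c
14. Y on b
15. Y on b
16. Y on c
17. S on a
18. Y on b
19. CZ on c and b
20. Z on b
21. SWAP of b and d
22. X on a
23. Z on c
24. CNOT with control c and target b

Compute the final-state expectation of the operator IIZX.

The observable IIZX averages to -1.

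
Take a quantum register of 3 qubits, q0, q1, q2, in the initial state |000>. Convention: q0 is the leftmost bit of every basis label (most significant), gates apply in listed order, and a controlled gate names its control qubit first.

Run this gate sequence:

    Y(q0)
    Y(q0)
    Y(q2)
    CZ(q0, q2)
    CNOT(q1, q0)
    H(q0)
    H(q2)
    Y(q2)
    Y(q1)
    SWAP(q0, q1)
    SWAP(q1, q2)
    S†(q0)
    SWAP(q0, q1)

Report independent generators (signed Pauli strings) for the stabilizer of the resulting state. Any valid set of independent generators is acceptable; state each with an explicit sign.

The final state is stabilized by the group generated by +XII, +IIX, -IZI; other independent generating sets are equally valid.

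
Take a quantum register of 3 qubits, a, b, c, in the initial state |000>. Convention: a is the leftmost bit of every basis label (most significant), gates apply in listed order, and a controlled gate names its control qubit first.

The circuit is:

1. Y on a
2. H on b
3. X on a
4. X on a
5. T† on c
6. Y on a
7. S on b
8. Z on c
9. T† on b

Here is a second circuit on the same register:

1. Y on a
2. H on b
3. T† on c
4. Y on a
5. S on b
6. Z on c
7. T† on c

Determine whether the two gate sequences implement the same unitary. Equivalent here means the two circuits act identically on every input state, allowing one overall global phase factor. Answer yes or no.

No, they are not equivalent — no single phase factor reconciles the two unitaries.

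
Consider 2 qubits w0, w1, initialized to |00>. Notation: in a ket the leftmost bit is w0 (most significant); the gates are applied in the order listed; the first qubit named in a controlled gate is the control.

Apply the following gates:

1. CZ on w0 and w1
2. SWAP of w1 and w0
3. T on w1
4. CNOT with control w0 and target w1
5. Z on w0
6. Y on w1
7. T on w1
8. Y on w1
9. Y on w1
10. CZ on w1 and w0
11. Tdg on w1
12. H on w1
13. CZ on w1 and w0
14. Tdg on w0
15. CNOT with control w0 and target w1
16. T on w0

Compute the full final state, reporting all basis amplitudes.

The final amplitudes are sqrt(2)*I/2 on |00>, -sqrt(2)*I/2 on |01>, 0 on |10>, 0 on |11>.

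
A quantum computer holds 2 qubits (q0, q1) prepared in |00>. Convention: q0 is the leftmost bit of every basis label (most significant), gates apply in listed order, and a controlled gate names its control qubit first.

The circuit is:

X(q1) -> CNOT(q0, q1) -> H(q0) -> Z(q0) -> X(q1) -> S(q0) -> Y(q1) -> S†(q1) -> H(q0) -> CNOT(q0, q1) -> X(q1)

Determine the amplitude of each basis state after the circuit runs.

After the circuit, the state carries amplitude 1/2 - I/2 on |00>, 0 on |01>, 0 on |10>, 1/2 + I/2 on |11>.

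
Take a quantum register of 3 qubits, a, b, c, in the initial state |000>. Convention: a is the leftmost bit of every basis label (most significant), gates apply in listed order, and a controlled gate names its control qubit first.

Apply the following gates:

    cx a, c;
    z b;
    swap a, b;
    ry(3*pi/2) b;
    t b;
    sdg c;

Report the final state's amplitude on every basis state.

After the circuit, the state carries amplitude -sqrt(2)/2 on |000>, sqrt(2)*exp(I*pi/4)/2 on |010>, and 0 on every other basis state.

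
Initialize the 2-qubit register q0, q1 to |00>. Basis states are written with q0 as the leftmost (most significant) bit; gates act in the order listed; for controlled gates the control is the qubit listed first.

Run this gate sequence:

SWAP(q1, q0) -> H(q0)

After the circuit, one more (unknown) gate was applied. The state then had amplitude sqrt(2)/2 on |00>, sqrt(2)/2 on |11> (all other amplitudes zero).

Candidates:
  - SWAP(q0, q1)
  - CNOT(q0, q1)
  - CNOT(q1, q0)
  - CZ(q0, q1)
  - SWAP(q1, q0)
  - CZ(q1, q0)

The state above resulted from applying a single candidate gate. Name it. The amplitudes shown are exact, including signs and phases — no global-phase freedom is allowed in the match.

The unique candidate consistent with the amplitudes is CNOT(q0, q1).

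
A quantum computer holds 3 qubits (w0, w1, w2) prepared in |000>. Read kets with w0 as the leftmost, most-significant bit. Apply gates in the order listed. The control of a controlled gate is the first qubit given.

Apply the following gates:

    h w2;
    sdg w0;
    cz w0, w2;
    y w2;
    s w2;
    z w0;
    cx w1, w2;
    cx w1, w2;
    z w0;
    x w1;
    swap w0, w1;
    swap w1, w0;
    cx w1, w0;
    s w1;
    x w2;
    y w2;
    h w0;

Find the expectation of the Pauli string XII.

In the final state, XII has expectation -1.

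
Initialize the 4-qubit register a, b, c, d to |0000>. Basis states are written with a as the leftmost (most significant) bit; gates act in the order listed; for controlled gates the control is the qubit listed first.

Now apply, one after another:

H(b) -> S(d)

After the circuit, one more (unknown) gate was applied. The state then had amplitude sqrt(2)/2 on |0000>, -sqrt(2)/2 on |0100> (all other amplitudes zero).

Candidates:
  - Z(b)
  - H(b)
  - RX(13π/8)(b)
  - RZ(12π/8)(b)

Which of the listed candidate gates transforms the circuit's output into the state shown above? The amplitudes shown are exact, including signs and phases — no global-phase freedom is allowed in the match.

The unique candidate consistent with the amplitudes is Z(b).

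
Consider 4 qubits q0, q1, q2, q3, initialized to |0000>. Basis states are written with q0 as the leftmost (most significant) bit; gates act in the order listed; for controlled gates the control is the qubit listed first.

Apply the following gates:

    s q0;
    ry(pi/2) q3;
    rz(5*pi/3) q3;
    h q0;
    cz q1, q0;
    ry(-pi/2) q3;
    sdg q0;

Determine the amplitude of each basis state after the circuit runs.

The resulting statevector has amplitude -sqrt(6)/4 on |0000>, sqrt(2)*(1 + exp(2*I*pi/3))*exp(I*pi/6)/4 on |0001>, sqrt(2)*(exp(I*pi/6) + I)*exp(I*pi/6)/4 on |1000>, sqrt(2)/4 on |1001>, and 0 on every other basis state.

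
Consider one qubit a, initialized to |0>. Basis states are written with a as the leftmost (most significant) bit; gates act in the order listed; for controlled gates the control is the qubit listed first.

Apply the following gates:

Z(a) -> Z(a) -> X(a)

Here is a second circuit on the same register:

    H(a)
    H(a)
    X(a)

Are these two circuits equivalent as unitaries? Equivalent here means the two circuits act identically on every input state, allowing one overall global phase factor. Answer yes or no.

Yes — the two circuits implement the same unitary up to a global phase.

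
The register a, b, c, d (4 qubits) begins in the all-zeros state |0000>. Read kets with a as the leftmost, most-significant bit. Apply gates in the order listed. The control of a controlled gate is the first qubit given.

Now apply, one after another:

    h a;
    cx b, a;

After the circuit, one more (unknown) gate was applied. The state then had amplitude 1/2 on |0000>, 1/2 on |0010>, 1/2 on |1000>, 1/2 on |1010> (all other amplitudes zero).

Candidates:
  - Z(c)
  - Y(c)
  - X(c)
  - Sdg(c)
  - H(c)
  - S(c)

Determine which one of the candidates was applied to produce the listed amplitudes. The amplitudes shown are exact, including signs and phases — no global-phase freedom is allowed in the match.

It was H(c) that produced the state shown.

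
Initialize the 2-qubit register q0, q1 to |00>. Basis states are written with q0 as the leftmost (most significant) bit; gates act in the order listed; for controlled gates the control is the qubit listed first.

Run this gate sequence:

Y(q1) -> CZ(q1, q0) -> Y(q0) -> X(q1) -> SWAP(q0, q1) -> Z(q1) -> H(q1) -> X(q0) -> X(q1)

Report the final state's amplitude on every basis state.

The final amplitudes are 0 on |00>, 0 on |01>, -sqrt(2)/2 on |10>, sqrt(2)/2 on |11>.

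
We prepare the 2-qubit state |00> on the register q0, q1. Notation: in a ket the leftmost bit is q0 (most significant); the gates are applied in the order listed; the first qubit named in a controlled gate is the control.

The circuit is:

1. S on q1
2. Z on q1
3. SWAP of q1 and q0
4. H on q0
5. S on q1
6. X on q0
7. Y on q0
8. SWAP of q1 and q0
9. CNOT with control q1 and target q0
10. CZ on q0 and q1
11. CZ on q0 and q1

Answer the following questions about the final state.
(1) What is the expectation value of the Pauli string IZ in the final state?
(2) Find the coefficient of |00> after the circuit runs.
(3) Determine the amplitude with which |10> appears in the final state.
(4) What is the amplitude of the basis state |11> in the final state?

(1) In the final state, IZ has expectation 0.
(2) The amplitude on |00> is -sqrt(2)*I/2.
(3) The final state's coefficient on |10> equals 0.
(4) The final state's coefficient on |11> equals sqrt(2)*I/2.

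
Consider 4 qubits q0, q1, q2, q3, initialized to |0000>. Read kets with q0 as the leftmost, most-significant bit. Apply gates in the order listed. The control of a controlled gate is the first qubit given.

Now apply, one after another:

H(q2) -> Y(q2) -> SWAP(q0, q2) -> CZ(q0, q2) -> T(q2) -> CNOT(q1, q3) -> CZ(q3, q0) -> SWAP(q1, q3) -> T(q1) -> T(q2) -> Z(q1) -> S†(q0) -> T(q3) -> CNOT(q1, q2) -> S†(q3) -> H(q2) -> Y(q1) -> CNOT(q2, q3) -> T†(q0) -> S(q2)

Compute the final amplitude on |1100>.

The amplitude on |1100> is exp(I*pi/4)/2.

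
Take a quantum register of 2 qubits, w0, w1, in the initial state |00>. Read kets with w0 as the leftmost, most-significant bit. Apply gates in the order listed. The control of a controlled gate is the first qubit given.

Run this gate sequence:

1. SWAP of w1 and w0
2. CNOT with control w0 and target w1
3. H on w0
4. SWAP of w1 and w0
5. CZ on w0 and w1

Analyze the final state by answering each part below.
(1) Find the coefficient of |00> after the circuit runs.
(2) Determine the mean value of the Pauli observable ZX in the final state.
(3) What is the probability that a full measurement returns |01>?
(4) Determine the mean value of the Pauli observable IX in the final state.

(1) The amplitude on |00> is sqrt(2)/2.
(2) The expectation value of ZX is 1.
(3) A full measurement returns |01> with probability 1/2.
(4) The expectation value of IX is 1.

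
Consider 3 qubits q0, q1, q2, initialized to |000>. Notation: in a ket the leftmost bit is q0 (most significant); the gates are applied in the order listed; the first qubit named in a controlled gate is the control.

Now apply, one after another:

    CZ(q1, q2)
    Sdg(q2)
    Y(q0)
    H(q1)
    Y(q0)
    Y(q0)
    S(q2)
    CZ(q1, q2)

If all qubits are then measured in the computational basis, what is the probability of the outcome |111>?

A full measurement returns |111> with probability 0.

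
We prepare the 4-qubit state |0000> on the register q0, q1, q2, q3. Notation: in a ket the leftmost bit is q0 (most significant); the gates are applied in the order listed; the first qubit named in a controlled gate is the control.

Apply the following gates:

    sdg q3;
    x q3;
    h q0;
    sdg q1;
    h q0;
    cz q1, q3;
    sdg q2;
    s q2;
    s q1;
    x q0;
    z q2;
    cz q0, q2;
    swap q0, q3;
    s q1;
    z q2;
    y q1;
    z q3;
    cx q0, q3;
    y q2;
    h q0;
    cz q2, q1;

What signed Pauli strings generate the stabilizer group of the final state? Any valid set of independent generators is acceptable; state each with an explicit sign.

The stabilizer group can be generated by -XIII, -IZII, -IIZI, +IIIZ, among other valid generating sets.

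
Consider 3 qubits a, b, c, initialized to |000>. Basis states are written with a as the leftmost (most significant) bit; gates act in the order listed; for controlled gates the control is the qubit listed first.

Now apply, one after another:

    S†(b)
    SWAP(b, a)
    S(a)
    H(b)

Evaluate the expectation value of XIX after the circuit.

In the final state, XIX has expectation 0.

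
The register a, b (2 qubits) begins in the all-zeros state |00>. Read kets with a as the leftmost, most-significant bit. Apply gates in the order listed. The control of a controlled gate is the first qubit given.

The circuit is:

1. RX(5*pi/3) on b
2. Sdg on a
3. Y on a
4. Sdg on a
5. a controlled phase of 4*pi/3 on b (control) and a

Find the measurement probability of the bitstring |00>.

A full measurement returns |00> with probability 0.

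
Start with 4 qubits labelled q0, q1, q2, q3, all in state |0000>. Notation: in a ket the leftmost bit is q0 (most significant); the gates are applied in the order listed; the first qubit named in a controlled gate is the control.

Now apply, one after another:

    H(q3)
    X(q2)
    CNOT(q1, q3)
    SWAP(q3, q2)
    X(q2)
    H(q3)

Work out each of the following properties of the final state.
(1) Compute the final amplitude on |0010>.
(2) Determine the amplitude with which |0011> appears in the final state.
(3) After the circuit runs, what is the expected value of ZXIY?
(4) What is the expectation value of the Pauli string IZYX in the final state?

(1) The amplitude on |0010> is 1/2.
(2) The amplitude on |0011> is -1/2.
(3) The observable ZXIY averages to 0.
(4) In the final state, IZYX has expectation 0.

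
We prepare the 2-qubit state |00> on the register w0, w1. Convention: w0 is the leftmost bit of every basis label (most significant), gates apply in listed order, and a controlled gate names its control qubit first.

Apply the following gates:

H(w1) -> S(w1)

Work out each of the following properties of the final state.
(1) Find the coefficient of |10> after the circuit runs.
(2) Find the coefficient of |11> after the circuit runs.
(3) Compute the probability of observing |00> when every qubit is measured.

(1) |10> carries amplitude 0 in the final state.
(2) The final state's coefficient on |11> equals 0.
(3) Outcome |00> occurs with probability 1/2.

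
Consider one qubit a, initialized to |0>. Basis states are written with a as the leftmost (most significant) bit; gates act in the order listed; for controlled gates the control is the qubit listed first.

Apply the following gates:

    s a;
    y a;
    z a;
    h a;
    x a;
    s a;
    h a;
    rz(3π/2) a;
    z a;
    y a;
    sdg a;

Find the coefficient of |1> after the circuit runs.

The amplitude on |1> is (-1 - I)*exp(I*pi/4)/2.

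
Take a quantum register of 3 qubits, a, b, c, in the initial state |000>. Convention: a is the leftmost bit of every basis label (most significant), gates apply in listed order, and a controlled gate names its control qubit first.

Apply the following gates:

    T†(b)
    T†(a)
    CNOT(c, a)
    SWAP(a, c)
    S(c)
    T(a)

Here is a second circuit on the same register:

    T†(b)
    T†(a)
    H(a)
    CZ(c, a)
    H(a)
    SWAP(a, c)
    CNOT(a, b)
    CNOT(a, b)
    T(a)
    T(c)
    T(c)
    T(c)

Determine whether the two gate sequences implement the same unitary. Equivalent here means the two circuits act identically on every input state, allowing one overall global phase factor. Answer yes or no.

No: there is an input state on which the two circuits produce genuinely different outputs (not merely differing by a phase).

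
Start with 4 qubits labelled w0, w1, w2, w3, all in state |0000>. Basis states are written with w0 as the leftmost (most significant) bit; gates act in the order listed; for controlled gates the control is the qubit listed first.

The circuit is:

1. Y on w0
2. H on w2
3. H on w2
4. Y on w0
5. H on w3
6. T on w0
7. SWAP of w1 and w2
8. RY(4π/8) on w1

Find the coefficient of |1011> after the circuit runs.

The final state's coefficient on |1011> equals 0.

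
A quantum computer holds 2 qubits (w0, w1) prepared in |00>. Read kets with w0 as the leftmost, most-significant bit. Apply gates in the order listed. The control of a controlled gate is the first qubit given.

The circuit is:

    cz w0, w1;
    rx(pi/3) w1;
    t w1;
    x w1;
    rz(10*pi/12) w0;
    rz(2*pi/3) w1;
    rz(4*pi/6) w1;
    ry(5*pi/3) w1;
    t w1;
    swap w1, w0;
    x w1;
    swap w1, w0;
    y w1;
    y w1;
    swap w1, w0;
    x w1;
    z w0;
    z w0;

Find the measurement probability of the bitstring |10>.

The probability of measuring |10> is -3*sqrt(6)/32 + 3*sqrt(2)/32 + 5/8. Key observation: gates 11-16 undo each other exactly, leaving only the rest of the circuit to track.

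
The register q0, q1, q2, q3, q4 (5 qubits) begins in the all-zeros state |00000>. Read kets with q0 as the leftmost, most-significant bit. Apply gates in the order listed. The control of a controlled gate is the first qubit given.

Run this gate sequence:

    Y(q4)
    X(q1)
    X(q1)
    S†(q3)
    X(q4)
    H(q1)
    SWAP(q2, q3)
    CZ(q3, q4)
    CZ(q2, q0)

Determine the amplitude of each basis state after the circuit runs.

The final amplitudes are sqrt(2)*I/2 on |00000>, sqrt(2)*I/2 on |01000>, and 0 on every other basis state. Key observation: gates 2-3 undo each other exactly, leaving only the rest of the circuit to track.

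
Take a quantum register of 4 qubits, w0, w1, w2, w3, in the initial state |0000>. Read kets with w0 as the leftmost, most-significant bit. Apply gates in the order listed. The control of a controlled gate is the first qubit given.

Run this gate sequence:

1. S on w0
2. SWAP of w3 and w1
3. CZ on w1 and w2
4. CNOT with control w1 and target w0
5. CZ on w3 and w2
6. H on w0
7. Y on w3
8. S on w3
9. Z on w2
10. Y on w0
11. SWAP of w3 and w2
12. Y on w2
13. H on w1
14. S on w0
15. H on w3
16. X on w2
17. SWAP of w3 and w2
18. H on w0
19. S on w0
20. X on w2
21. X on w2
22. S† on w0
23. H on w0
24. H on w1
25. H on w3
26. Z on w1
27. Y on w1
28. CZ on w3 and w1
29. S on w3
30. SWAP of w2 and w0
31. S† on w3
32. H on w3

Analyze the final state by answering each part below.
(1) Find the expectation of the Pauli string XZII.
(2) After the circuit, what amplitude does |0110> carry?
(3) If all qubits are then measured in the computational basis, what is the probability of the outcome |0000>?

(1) The observable XZII averages to -1. Key observation: gates 18-23 undo each other exactly, leaving only the rest of the circuit to track.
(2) The final state's coefficient on |0110> equals 1/2.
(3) Outcome |0000> occurs with probability 0.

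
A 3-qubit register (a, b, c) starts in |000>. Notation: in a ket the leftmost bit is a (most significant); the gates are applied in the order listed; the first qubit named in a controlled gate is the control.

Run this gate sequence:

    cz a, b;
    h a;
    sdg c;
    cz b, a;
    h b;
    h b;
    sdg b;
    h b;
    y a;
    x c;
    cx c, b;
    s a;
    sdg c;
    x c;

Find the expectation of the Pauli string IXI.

In the final state, IXI has expectation 1. Key observation: the block from step 5 through step 6 cancels to the identity and can be dropped.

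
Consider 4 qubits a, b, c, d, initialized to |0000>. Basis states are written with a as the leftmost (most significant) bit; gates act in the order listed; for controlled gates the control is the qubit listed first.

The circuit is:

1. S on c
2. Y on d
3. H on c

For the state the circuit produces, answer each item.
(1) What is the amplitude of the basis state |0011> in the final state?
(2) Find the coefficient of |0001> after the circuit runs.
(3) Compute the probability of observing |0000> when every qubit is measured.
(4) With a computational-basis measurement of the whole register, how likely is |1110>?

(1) The final state's coefficient on |0011> equals sqrt(2)*I/2.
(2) |0001> carries amplitude sqrt(2)*I/2 in the final state.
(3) The probability of measuring |0000> is 0.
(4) Outcome |1110> occurs with probability 0.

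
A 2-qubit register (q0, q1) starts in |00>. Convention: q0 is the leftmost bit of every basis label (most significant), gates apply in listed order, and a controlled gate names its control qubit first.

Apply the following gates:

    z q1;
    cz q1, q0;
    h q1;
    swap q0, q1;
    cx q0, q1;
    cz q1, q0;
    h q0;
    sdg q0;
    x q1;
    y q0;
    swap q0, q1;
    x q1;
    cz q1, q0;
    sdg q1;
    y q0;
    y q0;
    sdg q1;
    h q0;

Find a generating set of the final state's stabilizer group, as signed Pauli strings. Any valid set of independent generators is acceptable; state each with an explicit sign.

The final state is stabilized by the group generated by +IY, -ZI; other independent generating sets are equally valid.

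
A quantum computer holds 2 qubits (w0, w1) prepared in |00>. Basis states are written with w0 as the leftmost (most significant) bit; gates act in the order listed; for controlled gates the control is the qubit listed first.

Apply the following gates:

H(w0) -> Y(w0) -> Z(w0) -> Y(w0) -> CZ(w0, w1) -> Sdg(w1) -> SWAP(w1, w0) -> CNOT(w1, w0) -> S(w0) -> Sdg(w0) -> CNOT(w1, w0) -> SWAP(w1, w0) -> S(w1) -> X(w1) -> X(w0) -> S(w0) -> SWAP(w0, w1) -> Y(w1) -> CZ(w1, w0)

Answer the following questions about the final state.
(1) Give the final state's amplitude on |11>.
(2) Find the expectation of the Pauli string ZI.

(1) The final state's coefficient on |11> equals -sqrt(2)*I/2. Key observation: steps 6-13 multiply out to the identity, so the circuit reduces to the remaining gates.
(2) The observable ZI averages to -1.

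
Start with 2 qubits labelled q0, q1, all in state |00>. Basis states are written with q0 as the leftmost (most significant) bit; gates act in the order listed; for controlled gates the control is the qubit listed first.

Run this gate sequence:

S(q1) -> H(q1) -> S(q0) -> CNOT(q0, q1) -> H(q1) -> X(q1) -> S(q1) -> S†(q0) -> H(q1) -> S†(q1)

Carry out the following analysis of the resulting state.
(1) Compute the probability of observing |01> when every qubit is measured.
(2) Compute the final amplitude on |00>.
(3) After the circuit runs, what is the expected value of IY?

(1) A full measurement returns |01> with probability 1/2.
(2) The final state's coefficient on |00> equals sqrt(2)*I/2.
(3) The observable IY averages to 1.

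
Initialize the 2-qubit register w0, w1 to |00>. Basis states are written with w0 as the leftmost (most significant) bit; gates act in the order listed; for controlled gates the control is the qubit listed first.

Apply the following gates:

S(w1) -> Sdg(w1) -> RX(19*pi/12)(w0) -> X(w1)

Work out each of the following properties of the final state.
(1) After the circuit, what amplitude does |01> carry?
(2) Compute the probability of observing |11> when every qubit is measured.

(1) |01> carries amplitude -sqrt(sqrt(2) + 2)/4 - sqrt(6 - 3*sqrt(2))/4 in the final state.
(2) Outcome |11> occurs with probability -sqrt(6)/8 + sqrt(2)/8 + 1/2.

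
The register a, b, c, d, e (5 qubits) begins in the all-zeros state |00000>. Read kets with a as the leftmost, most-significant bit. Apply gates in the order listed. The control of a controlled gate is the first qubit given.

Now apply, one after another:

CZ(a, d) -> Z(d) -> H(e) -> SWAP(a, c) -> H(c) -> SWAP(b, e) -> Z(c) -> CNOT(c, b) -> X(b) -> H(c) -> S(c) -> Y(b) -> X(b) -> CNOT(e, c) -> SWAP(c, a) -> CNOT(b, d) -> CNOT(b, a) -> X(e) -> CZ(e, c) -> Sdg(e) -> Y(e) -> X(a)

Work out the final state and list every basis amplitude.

The resulting statevector has amplitude sqrt(2)/2 on |00000>, -sqrt(2)/2 on |11010>, and 0 on every other basis state.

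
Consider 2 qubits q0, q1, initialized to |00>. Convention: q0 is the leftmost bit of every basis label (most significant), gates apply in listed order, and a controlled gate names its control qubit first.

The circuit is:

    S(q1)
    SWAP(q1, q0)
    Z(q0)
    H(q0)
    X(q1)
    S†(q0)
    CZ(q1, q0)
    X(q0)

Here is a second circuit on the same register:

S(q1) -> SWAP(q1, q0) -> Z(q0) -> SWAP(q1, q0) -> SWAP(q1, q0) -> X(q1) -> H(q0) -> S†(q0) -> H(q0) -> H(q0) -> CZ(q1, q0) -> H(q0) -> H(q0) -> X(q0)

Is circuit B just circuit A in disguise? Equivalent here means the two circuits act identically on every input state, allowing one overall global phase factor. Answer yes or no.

Yes: on every input state the two circuits agree up to one overall phase factor.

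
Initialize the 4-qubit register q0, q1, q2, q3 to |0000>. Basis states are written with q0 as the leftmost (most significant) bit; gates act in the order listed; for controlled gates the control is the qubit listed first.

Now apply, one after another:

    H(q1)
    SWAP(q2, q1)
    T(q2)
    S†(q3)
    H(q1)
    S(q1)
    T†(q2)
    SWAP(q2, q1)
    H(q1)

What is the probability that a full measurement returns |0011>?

Outcome |0011> occurs with probability 0.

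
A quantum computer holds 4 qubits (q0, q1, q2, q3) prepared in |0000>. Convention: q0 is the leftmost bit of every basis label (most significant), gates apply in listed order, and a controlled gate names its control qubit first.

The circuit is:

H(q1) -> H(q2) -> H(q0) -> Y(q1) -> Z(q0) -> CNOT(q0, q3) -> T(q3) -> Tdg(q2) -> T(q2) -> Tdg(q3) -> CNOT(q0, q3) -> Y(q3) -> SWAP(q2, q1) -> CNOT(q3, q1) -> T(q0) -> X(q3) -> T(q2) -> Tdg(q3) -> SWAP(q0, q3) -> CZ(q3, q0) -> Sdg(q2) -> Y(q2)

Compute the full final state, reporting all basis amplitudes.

The final amplitudes are sqrt(2)*exp(I*pi/4)/4 on |0000>, -sqrt(2)*I/4 on |0001>, sqrt(2)*I/4 on |0010>, -sqrt(2)*exp(3*I*pi/4)/4 on |0011>, sqrt(2)*exp(I*pi/4)/4 on |0100>, -sqrt(2)*I/4 on |0101>, sqrt(2)*I/4 on |0110>, -sqrt(2)*exp(3*I*pi/4)/4 on |0111>, 0 on |1000>, 0 on |1001>, 0 on |1010>, 0 on |1011>, 0 on |1100>, 0 on |1101>, 0 on |1110>, 0 on |1111>.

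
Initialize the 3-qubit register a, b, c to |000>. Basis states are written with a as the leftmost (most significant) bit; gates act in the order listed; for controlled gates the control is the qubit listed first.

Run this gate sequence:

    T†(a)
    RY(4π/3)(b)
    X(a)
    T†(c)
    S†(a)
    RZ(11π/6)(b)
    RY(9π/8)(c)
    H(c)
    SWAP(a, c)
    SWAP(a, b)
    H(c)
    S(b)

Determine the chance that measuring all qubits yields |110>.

A full measurement returns |110> with probability 3*sqrt(2 - sqrt(2))/32 + 3/16.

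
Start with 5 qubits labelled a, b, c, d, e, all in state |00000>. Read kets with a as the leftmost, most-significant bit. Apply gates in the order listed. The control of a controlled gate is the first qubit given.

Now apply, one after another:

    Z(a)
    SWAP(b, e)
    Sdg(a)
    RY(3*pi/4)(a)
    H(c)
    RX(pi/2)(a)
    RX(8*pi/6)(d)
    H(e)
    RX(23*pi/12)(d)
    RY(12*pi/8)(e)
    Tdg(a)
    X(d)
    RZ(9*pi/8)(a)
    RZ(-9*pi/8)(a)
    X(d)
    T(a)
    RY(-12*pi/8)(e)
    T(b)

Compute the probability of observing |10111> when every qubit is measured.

Outcome |10111> occurs with probability sqrt(2)/32 + 1/16.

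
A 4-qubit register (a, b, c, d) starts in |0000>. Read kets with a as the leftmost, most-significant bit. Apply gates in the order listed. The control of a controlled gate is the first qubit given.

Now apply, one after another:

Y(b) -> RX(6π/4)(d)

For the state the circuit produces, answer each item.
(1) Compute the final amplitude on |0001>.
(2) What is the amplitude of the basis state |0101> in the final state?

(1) The amplitude on |0001> is 0.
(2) |0101> carries amplitude sqrt(2)/2 in the final state.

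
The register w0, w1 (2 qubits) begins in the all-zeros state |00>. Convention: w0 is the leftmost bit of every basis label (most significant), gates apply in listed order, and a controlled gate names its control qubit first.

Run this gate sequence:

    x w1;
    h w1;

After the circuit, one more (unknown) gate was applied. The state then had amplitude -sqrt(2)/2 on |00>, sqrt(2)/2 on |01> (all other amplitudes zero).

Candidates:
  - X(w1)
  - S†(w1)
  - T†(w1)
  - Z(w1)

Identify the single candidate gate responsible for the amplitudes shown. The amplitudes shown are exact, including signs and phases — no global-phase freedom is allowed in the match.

It was X(w1) that produced the state shown.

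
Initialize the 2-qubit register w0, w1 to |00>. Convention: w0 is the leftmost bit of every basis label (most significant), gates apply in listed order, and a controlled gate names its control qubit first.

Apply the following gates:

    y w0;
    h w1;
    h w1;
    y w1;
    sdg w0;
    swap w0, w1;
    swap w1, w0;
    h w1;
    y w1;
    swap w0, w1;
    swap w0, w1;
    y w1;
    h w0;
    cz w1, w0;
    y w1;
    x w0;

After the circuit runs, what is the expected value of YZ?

In the final state, YZ has expectation 0. Key observation: gates 9-12 undo each other exactly, leaving only the rest of the circuit to track.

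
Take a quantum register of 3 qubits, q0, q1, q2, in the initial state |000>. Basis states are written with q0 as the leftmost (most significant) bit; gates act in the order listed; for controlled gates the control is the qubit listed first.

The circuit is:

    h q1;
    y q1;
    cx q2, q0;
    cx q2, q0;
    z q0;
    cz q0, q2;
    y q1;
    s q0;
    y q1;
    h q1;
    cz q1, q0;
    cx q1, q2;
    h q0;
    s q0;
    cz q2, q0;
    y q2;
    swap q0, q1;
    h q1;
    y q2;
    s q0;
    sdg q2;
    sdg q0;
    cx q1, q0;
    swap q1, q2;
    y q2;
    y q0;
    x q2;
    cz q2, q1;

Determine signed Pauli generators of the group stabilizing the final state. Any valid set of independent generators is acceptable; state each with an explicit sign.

The stabilizer group can be generated by -XIY, +ZIZ, -IZI, among other valid generating sets. Key observation: gates 3-4 undo each other exactly, leaving only the rest of the circuit to track.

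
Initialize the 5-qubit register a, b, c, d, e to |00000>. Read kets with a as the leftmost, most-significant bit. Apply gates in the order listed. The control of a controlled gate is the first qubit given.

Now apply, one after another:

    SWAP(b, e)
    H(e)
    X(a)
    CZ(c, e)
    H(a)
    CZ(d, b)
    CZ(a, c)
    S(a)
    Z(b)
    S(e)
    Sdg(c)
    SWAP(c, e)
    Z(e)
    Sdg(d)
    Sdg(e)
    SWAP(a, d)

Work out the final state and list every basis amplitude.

After the circuit, the state carries amplitude 1/2 on |00000>, -I/2 on |00010>, I/2 on |00100>, 1/2 on |00110>, and 0 on every other basis state.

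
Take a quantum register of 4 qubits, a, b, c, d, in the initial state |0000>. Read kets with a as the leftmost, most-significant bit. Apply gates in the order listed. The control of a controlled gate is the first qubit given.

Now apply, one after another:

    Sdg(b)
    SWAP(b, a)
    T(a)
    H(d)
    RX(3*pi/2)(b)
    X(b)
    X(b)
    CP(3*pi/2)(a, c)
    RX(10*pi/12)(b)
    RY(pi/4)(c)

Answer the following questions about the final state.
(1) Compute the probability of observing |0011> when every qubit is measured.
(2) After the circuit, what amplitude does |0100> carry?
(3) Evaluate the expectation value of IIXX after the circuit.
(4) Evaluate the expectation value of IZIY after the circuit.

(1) A full measurement returns |0011> with probability 3/16 - 3*sqrt(2)/32. Key observation: gates 6-7 undo each other exactly, leaving only the rest of the circuit to track.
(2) The amplitude on |0100> is I*sqrt(2*sqrt(2) + 4)/8.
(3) In the final state, IIXX has expectation sqrt(2)/2.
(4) The observable IZIY averages to 0.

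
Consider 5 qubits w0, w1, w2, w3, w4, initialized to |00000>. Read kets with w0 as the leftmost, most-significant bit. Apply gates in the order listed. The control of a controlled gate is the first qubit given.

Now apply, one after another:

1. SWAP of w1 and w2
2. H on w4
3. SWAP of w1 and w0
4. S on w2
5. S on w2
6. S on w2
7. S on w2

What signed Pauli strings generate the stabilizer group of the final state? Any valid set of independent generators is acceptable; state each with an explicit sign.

The final state is stabilized by the group generated by +IIIIX, +ZIIII, +IZIII, +IIZII, +IIIZI; other independent generating sets are equally valid. Key observation: steps 4-7 multiply out to the identity, so the circuit reduces to the remaining gates.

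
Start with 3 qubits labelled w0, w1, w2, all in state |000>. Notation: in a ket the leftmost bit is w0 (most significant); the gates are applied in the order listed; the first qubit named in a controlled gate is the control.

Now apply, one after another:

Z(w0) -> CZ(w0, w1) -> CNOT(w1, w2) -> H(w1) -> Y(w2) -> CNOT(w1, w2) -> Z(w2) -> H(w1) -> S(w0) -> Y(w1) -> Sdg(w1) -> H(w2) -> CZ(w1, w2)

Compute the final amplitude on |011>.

The final state's coefficient on |011> equals -sqrt(2)*I/2.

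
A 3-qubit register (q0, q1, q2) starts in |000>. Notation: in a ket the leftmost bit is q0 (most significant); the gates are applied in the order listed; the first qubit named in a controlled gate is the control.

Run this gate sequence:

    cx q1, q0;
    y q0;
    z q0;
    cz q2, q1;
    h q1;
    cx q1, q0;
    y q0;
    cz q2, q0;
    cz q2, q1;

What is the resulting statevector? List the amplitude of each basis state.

The final amplitudes are -sqrt(2)/2 on |000>, sqrt(2)/2 on |110>, and 0 on every other basis state.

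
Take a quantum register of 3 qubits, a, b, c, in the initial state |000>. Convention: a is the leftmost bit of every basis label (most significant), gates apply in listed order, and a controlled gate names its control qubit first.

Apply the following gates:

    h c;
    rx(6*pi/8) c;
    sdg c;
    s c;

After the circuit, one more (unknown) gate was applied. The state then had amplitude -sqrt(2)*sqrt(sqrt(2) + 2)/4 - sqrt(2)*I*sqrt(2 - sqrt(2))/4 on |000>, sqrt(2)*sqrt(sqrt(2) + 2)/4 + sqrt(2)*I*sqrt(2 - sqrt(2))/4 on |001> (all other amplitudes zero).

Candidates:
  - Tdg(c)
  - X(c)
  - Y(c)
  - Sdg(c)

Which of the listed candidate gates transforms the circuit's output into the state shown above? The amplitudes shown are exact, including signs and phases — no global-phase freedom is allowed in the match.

It was Y(c) that produced the state shown.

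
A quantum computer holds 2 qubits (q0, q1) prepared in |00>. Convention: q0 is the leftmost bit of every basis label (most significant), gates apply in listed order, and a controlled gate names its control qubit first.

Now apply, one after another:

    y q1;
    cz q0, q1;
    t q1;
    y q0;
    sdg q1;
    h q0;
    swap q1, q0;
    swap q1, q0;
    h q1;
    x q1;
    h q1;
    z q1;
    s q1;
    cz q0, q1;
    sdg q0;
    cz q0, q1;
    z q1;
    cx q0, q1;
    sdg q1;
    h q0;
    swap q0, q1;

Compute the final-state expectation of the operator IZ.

The observable IZ averages to 0. Key observation: the block from step 9 through step 12 cancels to the identity and can be dropped.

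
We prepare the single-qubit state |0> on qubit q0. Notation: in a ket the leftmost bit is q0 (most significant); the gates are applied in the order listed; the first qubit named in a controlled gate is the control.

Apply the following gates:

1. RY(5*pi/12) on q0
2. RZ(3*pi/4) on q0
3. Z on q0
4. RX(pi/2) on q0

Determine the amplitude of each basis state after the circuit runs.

The final amplitudes are (-sqrt(2*sqrt(2) + 4)/8 - sqrt(12 - 6*sqrt(2))/8 + (-sqrt(4 - 2*sqrt(2)) + sqrt(6*sqrt(2) + 12))*exp(I*pi/4)/8)*exp(5*I*pi/8) on |0>, (-sqrt(2*sqrt(2) + 4)/8 - sqrt(12 - 6*sqrt(2))/8 - sqrt(6*sqrt(2) + 12)*exp(I*pi/4)/8 + sqrt(4 - 2*sqrt(2))*exp(I*pi/4)/8)*exp(I*pi/8) on |1>.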